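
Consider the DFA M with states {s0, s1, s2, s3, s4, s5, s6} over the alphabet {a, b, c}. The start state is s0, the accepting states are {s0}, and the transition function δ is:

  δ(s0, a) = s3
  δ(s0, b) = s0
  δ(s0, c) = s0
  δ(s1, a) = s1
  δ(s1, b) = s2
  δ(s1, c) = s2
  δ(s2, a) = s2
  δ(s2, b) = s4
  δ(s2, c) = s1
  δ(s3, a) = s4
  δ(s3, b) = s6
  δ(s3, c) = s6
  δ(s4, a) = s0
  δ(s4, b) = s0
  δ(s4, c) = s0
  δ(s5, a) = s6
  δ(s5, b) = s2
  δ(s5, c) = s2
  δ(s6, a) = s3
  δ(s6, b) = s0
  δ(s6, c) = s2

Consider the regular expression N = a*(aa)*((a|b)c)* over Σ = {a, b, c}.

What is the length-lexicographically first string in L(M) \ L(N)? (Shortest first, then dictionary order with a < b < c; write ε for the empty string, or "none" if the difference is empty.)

The string b is accepted by M but not by N.
No shorter string lies in the difference, and b is the lexicographically first length-1 string in L(M) \ L(N).

b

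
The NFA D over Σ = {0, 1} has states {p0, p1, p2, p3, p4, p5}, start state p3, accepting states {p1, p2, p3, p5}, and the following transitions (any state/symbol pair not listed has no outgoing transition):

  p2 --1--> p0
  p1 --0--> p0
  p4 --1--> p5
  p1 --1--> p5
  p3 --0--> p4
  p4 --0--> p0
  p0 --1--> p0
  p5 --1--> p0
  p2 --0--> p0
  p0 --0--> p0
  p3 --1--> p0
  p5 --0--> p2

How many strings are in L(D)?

The useful subgraph on states {p2, p3, p4, p5} is acyclic, so L(D) is finite; the longest accepting path visits 4 useful states, giving maximum string length 3.
Counting accepting paths from p3 by length: 1 of length 0, 1 of length 2, 1 of length 3. Total 3.

3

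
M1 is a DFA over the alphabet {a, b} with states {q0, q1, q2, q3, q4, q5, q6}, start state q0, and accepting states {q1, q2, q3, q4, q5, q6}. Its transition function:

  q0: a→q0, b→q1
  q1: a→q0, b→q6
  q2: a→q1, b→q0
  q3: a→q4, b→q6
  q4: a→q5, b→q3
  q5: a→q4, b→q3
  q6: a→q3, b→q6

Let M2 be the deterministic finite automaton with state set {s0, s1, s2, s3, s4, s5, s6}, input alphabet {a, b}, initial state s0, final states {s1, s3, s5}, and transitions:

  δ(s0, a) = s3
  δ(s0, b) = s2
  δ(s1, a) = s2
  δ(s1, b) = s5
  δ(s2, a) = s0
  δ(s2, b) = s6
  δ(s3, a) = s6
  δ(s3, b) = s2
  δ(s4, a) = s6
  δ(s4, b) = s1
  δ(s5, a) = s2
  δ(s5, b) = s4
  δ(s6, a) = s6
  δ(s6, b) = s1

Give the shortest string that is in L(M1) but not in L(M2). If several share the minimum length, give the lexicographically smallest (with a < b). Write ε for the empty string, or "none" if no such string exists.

b

The string b is accepted by M1 but not by M2.
No shorter string lies in the difference, and b is the lexicographically first length-1 string in L(M1) \ L(M2).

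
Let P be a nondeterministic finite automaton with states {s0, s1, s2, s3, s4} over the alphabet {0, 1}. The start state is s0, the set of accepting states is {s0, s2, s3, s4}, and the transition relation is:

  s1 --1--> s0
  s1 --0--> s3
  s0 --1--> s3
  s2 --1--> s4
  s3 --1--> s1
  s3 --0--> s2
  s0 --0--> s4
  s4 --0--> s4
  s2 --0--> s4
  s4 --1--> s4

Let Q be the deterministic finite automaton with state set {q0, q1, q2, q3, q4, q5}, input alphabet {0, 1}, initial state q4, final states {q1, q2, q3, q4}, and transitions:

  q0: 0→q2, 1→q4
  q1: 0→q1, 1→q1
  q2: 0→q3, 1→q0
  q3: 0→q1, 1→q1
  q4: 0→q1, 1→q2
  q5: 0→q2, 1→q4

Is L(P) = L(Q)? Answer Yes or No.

Exploring the product automaton P × Q from the start pair (s0, q4), following both machines on each input symbol, reaches 5 state pairs: (s0, q4), (s4, q1), (s3, q2), (s2, q3), (s1, q0).
P accepts in {s0, s2, s3, s4} and Q accepts in {q1, q2, q3, q4}. In every reachable pair the two components are either both accepting — (s0, q4), (s4, q1), (s3, q2), (s2, q3) — or both non-accepting, so no string is accepted by exactly one of the machines: L(P) \ L(Q) and L(Q) \ L(P) are both empty.
Hence every string is accepted by P iff it is accepted by Q, and the two languages coincide.

Yes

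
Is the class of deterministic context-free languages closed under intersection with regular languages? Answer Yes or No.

Yes

Run the DPDA and a DFA for the regular language in lock-step (product of the two finite controls, one shared stack, the DFA component advancing only on genuine input moves); the result is still deterministic and accepts when both components accept.
So the deterministic context-free languages are closed under intersection with a regular language.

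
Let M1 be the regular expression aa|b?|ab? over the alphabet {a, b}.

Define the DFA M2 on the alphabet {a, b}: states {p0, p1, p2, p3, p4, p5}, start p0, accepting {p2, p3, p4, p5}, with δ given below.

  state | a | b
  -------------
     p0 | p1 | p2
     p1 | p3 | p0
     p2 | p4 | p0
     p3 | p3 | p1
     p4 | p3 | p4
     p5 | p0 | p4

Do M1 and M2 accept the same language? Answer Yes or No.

The empty string ε is accepted by M1 but rejected by M2.
So L(M1) ≠ L(M2).

No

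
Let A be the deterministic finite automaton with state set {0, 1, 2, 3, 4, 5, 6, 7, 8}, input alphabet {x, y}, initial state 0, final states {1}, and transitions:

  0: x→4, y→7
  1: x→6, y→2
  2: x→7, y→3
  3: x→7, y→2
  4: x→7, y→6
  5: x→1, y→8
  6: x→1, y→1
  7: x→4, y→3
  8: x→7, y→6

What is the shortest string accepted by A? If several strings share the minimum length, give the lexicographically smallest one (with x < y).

A breadth-first search from 0 reaches an accepting state first via the path 0 → 4 → 6 → 1 on input xyx.
No string of length < 3 is accepted (BFS exhausts all shorter strings without reaching an accepting state), and xyx is the lexicographically least accepting string of length 3.

xyx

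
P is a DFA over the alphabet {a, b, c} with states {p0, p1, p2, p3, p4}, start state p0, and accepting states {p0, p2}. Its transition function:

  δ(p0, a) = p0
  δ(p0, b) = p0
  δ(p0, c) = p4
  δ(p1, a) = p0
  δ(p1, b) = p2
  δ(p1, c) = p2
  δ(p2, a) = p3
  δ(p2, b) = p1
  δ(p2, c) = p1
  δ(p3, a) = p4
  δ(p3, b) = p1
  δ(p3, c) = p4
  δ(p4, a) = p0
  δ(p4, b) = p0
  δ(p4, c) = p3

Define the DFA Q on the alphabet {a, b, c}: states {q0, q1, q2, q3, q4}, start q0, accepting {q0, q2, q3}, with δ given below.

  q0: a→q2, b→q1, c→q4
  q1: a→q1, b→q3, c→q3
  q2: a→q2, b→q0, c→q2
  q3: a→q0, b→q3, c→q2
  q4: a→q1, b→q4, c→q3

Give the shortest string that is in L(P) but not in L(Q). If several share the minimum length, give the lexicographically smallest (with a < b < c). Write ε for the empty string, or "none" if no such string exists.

b

The string b is accepted by P but not by Q.
No shorter string lies in the difference, and b is the lexicographically first length-1 string in L(P) \ L(Q).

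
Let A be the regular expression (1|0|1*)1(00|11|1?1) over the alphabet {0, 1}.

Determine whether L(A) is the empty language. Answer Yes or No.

No

The string 11 matches the expression, so it belongs to L(A).
Since L(A) contains at least one string, it is not empty.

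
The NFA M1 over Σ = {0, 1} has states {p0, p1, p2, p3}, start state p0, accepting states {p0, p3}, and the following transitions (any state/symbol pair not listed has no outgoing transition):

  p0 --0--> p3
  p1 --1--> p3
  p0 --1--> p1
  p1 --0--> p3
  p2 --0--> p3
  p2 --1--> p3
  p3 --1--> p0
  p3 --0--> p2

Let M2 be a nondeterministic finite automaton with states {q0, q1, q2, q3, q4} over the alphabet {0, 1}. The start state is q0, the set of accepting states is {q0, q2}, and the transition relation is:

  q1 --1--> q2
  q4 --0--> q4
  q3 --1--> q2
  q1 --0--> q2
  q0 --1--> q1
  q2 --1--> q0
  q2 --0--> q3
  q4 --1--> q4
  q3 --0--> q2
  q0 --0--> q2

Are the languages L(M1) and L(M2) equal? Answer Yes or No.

Yes

Exploring the product automaton M1 × M2 from the start pair (p0, q0), following both machines on each input symbol, reaches 4 state pairs: (p0, q0), (p3, q2), (p1, q1), (p2, q3).
M1 accepts in {p0, p3} and M2 accepts in {q0, q2}. In every reachable pair the two components are either both accepting — (p0, q0), (p3, q2) — or both non-accepting, so no string is accepted by exactly one of the machines: L(M1) \ L(M2) and L(M2) \ L(M1) are both empty.
Hence every string is accepted by M1 iff it is accepted by M2, and the two languages coincide.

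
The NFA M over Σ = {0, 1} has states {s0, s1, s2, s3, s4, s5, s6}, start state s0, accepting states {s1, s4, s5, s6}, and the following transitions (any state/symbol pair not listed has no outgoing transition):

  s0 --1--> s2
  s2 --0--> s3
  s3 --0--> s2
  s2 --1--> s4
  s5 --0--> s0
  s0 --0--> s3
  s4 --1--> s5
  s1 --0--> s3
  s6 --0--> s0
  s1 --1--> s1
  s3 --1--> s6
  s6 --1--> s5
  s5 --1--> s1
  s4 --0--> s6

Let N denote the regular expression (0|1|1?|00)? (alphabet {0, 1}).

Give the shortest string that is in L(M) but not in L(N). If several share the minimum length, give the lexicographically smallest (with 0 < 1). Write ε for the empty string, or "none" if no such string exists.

01

The string 01 is accepted by M but not by N.
No shorter string lies in the difference, and 01 is the lexicographically first length-2 string in L(M) \ L(N).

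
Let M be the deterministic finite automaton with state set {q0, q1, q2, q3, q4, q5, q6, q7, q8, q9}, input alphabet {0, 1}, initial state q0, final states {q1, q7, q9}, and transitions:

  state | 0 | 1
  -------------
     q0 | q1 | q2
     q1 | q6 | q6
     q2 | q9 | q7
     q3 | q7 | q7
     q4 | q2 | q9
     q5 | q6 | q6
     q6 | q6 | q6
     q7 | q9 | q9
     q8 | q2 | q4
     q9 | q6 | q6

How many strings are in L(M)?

The useful subgraph on states {q0, q1, q2, q7, q9} is acyclic, so L(M) is finite; the longest accepting path visits 4 useful states, giving maximum string length 3.
Counting accepting paths from q0 by length: 1 of length 1, 2 of length 2, 2 of length 3. Total 5.

5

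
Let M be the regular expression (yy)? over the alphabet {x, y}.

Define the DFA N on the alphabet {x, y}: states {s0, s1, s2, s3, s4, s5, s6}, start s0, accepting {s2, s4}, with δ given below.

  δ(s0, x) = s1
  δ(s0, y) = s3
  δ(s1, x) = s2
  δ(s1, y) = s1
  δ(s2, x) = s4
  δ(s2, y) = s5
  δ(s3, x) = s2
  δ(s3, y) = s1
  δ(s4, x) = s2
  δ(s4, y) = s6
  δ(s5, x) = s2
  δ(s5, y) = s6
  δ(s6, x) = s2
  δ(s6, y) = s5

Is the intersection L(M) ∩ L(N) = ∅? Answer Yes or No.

Yes

Converting the expression M to a DFA (subset construction, then merging equivalent states) gives the minimal DFA with states {m0, m1, m2, m3}, start state m0, accepting states {m0, m3} and transitions m0: x→m1, y→m2; m1: x→m1, y→m1; m2: x→m1, y→m3; m3: x→m1, y→m1.
Exploring the product automaton M × N from the start pair (m0, s0), following both machines on each input symbol, reaches 8 state pairs: (m0, s0), (m1, s1), (m2, s3), (m1, s2), (m3, s1), (m1, s4), (m1, s5), (m1, s6).
M accepts in {m0, m3} and N accepts in {s2, s4}; no reachable pair has both components accepting, so no string drives both machines to acceptance simultaneously and L(M) ∩ L(N) = ∅.
So no string is accepted by both, and the intersection is empty.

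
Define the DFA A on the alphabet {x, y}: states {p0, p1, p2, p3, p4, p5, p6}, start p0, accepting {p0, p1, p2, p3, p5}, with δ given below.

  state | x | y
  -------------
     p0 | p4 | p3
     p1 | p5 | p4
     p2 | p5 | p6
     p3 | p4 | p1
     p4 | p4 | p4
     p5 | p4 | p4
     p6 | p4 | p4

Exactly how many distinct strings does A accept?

The useful subgraph on states {p0, p1, p3, p5} is acyclic, so L(A) is finite; the longest accepting path visits 4 useful states, giving maximum string length 3.
Counting accepting paths from p0 by length: 1 of length 0, 1 of length 1, 1 of length 2, 1 of length 3. Total 4.

4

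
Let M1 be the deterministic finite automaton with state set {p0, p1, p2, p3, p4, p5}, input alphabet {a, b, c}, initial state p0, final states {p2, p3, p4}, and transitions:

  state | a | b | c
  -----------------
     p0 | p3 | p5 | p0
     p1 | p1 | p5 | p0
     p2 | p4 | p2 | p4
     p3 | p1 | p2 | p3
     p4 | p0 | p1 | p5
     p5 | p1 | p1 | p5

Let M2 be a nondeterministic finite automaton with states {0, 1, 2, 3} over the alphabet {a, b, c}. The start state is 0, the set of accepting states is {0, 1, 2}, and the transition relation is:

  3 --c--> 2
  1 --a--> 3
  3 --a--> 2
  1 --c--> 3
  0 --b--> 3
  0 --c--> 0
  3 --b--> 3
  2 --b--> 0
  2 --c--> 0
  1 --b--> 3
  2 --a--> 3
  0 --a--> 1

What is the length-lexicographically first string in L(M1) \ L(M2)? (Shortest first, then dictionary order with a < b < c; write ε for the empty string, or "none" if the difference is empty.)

The string ab is accepted by M1 but not by M2.
No shorter string lies in the difference, and ab is the lexicographically first length-2 string in L(M1) \ L(M2).

ab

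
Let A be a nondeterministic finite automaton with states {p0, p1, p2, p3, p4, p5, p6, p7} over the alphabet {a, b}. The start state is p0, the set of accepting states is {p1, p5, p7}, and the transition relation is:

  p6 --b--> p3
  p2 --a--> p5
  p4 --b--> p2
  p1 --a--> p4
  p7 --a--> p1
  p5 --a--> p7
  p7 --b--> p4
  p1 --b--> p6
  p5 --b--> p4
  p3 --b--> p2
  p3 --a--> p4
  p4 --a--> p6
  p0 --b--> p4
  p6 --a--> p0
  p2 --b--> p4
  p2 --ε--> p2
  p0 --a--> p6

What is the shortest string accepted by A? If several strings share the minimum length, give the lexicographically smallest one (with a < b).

bba

A breadth-first search from p0 reaches an accepting state first via the path p0 → p4 → p2 → p5 on input bba.
No string of length < 3 is accepted (BFS exhausts all shorter strings without reaching an accepting state), and bba is the lexicographically least accepting string of length 3.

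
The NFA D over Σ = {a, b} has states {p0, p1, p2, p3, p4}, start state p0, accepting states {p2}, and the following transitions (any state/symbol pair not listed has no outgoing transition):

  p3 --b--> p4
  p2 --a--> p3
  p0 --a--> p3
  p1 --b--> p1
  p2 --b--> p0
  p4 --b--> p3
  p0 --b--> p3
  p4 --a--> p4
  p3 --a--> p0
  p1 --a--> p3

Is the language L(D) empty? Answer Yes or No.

Yes

The states reachable from the start state are {p0, p3, p4}.
None of the accepting states {p2} is reachable, so no string is accepted and L(D) = ∅.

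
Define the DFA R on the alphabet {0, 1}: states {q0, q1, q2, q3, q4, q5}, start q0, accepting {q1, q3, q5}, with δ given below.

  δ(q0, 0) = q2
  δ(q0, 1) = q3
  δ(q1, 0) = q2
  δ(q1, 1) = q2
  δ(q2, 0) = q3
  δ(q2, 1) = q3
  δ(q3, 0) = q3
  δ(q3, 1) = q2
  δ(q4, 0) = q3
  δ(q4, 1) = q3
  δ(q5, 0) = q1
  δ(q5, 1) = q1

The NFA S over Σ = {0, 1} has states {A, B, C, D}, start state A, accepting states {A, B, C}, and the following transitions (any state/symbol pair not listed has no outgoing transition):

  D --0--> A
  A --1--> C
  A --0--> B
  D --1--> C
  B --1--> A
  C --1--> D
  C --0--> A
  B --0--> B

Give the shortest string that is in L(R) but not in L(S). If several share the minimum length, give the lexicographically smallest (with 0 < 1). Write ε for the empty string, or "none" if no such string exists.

The string 0111 is accepted by R but not by S.
No shorter string lies in the difference, and 0111 is the lexicographically first length-4 string in L(R) \ L(S).

0111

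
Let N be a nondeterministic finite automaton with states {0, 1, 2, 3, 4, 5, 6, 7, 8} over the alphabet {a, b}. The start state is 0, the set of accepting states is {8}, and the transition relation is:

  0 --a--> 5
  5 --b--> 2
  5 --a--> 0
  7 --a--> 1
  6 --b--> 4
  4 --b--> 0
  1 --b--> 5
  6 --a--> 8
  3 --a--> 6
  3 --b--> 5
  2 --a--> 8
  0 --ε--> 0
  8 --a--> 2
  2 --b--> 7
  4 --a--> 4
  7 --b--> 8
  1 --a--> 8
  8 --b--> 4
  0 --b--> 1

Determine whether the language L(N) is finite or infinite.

State 8 is reachable from the start and can reach an accepting state, and it lies on the cycle 8 → 2 → 8.
Traversing that cycle any number of times yields accepted strings of unbounded length, so the language is infinite.

infinite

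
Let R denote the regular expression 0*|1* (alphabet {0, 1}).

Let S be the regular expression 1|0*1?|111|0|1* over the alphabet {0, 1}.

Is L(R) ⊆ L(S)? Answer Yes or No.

Yes

Converting the expression R to a DFA (subset construction, then merging equivalent states) gives the minimal DFA with states {r0, r1, r2, r3}, start state r0, accepting states {r0, r1, r2} and transitions r0: 0→r1, 1→r2; r1: 0→r1, 1→r3; r2: 0→r3, 1→r2; r3: 0→r3, 1→r3.
Converting the expression S to a DFA (subset construction, then merging equivalent states) gives the minimal DFA with states {s0, s1, s2, s3, s4}, start state s0, accepting states {s0, s1, s2, s3} and transitions s0: 0→s1, 1→s2; s1: 0→s1, 1→s3; s2: 0→s4, 1→s2; s3: 0→s4, 1→s4; s4: 0→s4, 1→s4.
Exploring the product automaton R × S from the start pair (r0, s0), following both machines on each input symbol, reaches 5 state pairs: (r0, s0), (r1, s1), (r2, s2), (r3, s3), (r3, s4).
R accepts in {r0, r1, r2} and S accepts in {s0, s1, s2, s3}. The reachable pairs whose R-component is accepting are (r0, s0), (r1, s1), (r2, s2); in each of them the S-component is accepting too, so the product for L(R) \ L(S) (R-component accepting, S-component rejecting) has no reachable accepting pair and the difference is empty.
Hence every string in L(R) is also in L(S).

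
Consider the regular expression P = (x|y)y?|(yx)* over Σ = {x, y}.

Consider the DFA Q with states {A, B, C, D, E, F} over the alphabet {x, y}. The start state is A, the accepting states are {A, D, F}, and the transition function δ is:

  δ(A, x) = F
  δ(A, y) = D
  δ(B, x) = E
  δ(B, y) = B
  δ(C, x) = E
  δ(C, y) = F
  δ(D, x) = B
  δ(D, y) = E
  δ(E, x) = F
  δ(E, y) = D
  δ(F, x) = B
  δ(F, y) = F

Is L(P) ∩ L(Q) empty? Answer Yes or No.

No

The empty string ε is accepted by both P and Q.
Hence L(P) ∩ L(Q) ≠ ∅.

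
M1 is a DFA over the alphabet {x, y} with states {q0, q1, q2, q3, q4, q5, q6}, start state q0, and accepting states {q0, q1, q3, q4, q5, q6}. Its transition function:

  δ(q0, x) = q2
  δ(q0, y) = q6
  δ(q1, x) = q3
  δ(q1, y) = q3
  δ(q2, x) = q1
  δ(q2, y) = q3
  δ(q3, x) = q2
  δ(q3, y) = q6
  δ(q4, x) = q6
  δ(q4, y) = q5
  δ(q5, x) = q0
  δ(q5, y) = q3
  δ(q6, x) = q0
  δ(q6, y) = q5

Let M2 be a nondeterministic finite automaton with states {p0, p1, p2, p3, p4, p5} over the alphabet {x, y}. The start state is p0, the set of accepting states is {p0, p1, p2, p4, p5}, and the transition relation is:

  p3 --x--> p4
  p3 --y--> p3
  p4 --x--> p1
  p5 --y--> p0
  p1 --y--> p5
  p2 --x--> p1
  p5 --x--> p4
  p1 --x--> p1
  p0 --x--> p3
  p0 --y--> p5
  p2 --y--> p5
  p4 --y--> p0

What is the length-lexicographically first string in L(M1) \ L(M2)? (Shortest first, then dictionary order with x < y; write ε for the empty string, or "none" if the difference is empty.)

xy

The string xy is accepted by M1 but not by M2.
No shorter string lies in the difference, and xy is the lexicographically first length-2 string in L(M1) \ L(M2).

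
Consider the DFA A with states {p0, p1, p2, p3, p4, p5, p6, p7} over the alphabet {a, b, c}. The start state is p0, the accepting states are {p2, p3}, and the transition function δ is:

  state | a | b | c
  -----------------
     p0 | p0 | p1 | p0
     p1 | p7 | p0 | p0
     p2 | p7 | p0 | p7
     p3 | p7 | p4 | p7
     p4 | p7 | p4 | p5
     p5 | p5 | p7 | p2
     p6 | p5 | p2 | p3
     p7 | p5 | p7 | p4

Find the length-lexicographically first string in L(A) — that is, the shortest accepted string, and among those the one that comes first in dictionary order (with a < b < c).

A breadth-first search from p0 reaches an accepting state first via the path p0 → p1 → p7 → p5 → p2 on input baac.
No string of length < 4 is accepted (BFS exhausts all shorter strings without reaching an accepting state), and baac is the lexicographically least accepting string of length 4.

baac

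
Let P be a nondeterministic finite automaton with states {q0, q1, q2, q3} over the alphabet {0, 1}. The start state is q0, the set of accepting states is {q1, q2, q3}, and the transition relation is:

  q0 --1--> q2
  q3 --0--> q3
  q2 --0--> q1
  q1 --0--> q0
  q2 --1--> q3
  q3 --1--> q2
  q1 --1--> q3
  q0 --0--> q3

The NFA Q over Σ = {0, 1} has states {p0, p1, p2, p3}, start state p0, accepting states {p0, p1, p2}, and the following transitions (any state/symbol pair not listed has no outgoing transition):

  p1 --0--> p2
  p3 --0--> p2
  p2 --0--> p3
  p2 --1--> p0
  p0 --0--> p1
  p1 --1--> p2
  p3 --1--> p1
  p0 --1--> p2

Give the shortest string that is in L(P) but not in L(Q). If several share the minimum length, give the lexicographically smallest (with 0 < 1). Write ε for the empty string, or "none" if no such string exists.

10

The string 10 is accepted by P but not by Q.
No shorter string lies in the difference, and 10 is the lexicographically first length-2 string in L(P) \ L(Q).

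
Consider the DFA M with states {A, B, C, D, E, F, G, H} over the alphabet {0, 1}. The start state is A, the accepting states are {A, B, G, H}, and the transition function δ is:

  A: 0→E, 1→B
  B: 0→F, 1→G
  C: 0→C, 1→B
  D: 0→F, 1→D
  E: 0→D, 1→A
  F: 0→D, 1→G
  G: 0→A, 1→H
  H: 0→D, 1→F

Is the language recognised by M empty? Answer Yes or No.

No

The empty string ε is accepted: the run A ends in the accepting state A.
Since at least one string is accepted, L(M) is not empty.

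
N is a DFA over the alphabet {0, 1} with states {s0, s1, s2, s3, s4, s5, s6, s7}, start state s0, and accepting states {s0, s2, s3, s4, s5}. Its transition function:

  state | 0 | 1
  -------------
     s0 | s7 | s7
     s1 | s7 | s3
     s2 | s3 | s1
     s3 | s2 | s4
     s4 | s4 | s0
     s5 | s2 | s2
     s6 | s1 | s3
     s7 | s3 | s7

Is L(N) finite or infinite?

State s3 is reachable from the start and can reach an accepting state, and it lies on the cycle s3 → s2 → s1 → s3.
Traversing that cycle any number of times yields accepted strings of unbounded length, so the language is infinite.

infinite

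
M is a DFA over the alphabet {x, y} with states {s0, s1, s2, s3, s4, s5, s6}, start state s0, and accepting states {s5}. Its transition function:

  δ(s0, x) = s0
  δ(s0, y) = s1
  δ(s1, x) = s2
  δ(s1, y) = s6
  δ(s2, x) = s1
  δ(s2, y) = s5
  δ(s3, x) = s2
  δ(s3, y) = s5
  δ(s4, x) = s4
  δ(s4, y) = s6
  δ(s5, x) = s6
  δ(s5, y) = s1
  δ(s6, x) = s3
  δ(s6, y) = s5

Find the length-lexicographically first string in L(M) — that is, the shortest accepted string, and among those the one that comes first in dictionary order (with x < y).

yxy

A breadth-first search from s0 reaches an accepting state first via the path s0 → s1 → s2 → s5 on input yxy.
No string of length < 3 is accepted (BFS exhausts all shorter strings without reaching an accepting state), and yxy is the lexicographically least accepting string of length 3.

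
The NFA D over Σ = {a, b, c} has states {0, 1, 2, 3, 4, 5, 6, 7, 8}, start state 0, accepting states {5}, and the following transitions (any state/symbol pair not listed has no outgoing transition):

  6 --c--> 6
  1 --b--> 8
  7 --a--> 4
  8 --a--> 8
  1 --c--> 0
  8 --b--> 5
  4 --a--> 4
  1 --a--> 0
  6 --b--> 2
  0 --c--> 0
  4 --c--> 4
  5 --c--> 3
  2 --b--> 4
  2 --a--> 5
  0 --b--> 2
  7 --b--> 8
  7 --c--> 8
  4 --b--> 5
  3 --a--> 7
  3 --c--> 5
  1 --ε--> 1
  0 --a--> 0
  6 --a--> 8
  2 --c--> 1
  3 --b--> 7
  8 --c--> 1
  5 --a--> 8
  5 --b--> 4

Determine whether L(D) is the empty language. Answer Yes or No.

No

The string ba is accepted: the run 0 → 2 → 5 ends in the accepting state 5.
Since at least one string is accepted, L(D) is not empty.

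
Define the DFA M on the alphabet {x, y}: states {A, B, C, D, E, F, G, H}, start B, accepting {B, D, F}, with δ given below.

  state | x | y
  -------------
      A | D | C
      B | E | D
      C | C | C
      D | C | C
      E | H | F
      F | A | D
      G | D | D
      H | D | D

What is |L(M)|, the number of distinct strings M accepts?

7

The useful subgraph on states {A, B, D, E, F, H} is acyclic, so L(M) is finite; the longest accepting path visits 5 useful states, giving maximum string length 4.
Counting accepting paths from B by length: 1 of length 0, 1 of length 1, 1 of length 2, 3 of length 3, 1 of length 4. Total 7.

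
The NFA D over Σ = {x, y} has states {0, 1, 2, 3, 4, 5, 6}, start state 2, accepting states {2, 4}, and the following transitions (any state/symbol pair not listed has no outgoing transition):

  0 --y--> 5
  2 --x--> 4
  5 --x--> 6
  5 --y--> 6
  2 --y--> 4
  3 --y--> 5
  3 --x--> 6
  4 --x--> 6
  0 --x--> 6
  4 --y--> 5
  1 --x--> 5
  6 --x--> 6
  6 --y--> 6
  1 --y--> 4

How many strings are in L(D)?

The useful subgraph on states {2, 4} is acyclic, so L(D) is finite; the longest accepting path visits 2 useful states, giving maximum string length 1.
Counting accepting paths from 2 by length: 1 of length 0, 2 of length 1. Total 3.

3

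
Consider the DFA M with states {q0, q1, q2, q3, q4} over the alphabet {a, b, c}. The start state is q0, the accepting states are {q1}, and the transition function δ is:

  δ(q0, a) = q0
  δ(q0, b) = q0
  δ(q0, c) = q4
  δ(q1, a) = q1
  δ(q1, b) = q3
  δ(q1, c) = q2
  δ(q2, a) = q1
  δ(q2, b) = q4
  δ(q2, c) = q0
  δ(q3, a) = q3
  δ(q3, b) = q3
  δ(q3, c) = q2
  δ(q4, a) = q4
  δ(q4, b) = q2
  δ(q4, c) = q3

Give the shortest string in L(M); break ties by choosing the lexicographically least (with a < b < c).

cba

A breadth-first search from q0 reaches an accepting state first via the path q0 → q4 → q2 → q1 on input cba.
No string of length < 3 is accepted (BFS exhausts all shorter strings without reaching an accepting state), and cba is the lexicographically least accepting string of length 3.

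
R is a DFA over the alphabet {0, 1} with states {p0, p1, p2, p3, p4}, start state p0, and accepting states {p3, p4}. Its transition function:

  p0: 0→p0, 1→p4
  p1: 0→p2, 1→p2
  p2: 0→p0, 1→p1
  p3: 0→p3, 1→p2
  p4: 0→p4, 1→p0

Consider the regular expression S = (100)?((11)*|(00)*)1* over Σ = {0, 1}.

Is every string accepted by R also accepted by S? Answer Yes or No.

No

The string 01 is in L(R) but not in L(S).
So L(R) ⊄ L(S).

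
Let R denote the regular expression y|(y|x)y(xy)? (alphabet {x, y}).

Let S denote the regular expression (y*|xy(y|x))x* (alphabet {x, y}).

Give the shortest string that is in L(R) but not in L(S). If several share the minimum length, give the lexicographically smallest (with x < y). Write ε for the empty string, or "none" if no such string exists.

The string xy is accepted by R but not by S.
No shorter string lies in the difference, and xy is the lexicographically first length-2 string in L(R) \ L(S).

xy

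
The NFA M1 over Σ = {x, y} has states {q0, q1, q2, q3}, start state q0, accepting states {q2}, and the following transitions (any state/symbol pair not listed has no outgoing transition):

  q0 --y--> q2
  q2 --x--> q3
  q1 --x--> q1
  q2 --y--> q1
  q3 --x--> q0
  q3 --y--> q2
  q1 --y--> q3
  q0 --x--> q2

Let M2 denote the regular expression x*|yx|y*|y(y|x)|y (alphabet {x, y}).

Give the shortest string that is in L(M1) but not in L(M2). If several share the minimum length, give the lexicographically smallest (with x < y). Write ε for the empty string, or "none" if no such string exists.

The string xxy is accepted by M1 but not by M2.
No shorter string lies in the difference, and xxy is the lexicographically first length-3 string in L(M1) \ L(M2).

xxy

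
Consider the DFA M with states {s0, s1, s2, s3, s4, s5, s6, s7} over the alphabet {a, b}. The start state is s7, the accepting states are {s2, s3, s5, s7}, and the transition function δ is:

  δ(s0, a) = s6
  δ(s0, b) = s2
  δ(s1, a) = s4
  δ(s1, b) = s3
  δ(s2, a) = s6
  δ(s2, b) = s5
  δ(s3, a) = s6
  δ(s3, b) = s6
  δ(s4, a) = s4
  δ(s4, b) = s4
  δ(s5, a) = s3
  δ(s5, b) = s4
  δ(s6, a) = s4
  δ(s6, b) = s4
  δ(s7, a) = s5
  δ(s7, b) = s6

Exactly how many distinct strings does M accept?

The useful subgraph on states {s3, s5, s7} is acyclic, so L(M) is finite; the longest accepting path visits 3 useful states, giving maximum string length 2.
Counting accepting paths from s7 by length: 1 of length 0, 1 of length 1, 1 of length 2. Total 3.

3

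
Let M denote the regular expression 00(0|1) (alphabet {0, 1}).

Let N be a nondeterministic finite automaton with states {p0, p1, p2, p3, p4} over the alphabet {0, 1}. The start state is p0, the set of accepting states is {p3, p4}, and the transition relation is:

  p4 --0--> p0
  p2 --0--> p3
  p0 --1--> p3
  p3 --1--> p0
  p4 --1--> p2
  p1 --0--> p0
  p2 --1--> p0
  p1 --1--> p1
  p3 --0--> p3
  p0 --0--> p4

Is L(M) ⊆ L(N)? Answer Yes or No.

Yes

Converting the expression M to a DFA (subset construction, then merging equivalent states) gives the minimal DFA with states {m0, m1, m2, m3, m4}, start state m0, accepting states {m4} and transitions m0: 0→m1, 1→m2; m1: 0→m3, 1→m2; m2: 0→m2, 1→m2; m3: 0→m4, 1→m4; m4: 0→m2, 1→m2.
Exploring the product automaton M × N from the start pair (m0, p0), following both machines on each input symbol, reaches 9 state pairs: (m0, p0), (m1, p4), (m2, p3), (m3, p0), (m2, p2), (m2, p0), (m4, p4), (m4, p3), (m2, p4).
M accepts in {m4} and N accepts in {p3, p4}. The reachable pairs whose M-component is accepting are (m4, p4), (m4, p3); in each of them the N-component is accepting too, so the product for L(M) \ L(N) (M-component accepting, N-component rejecting) has no reachable accepting pair and the difference is empty.
Hence every string in L(M) is also in L(N).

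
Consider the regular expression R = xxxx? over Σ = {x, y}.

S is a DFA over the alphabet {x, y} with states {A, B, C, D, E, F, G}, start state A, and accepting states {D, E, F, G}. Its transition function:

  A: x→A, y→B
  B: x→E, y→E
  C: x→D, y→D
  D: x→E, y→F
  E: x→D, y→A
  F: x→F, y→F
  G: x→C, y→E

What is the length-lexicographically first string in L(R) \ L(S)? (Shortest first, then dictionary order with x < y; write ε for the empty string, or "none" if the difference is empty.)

xxx

The string xxx is accepted by R but not by S.
No shorter string lies in the difference, and xxx is the lexicographically first length-3 string in L(R) \ L(S).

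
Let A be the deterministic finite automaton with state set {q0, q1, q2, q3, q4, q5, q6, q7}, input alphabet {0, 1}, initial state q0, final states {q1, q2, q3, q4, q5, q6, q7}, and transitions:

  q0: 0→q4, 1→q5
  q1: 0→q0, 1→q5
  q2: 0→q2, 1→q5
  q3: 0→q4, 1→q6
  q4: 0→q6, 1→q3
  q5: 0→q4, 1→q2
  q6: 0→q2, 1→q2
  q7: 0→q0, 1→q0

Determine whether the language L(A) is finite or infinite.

infinite

State q4 is reachable from the start and can reach an accepting state, and it lies on the cycle q4 → q3 → q4.
Traversing that cycle any number of times yields accepted strings of unbounded length, so the language is infinite.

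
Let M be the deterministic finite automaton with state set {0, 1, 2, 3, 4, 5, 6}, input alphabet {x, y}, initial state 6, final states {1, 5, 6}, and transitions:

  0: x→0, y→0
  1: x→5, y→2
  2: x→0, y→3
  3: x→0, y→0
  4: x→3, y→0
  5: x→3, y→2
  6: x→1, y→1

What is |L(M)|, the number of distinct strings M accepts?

5

The useful subgraph on states {1, 5, 6} is acyclic, so L(M) is finite; the longest accepting path visits 3 useful states, giving maximum string length 2.
Counting accepting paths from 6 by length: 1 of length 0, 2 of length 1, 2 of length 2. Total 5.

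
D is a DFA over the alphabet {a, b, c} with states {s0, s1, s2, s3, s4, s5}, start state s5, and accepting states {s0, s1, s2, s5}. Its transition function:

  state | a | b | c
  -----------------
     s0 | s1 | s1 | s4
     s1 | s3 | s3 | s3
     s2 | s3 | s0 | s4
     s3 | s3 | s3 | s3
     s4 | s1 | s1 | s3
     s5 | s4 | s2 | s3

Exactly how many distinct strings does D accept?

The useful subgraph on states {s0, s1, s2, s4, s5} is acyclic, so L(D) is finite; the longest accepting path visits 5 useful states, giving maximum string length 4.
Counting accepting paths from s5 by length: 1 of length 0, 1 of length 1, 3 of length 2, 4 of length 3, 2 of length 4. Total 11.

11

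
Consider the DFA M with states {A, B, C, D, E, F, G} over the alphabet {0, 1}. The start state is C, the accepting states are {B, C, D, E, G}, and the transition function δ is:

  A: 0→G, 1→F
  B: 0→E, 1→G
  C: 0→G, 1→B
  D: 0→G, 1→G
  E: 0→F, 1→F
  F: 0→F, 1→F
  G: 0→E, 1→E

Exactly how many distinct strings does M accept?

The useful subgraph on states {B, C, E, G} is acyclic, so L(M) is finite; the longest accepting path visits 4 useful states, giving maximum string length 3.
Counting accepting paths from C by length: 1 of length 0, 2 of length 1, 4 of length 2, 2 of length 3. Total 9.

9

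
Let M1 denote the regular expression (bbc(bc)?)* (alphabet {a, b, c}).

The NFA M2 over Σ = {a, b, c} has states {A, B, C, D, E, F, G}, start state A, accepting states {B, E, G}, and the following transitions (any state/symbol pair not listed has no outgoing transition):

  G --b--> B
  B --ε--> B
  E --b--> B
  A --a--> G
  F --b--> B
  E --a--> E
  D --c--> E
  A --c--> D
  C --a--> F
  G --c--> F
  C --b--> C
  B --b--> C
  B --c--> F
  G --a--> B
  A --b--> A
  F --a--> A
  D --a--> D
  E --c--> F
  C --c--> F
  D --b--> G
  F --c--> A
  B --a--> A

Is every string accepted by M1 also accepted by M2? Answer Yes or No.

No

The empty string ε is in L(M1) but not in L(M2).
So L(M1) ⊄ L(M2).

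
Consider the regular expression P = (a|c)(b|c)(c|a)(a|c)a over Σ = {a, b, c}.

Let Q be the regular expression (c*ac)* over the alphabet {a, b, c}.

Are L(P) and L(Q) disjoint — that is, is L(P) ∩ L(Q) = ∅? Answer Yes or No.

Yes

Converting the expression P to a DFA (subset construction, then merging equivalent states) gives the minimal DFA with states {p0, p1, p2, p3, p4, p5, p6}, start state p0, accepting states {p6} and transitions p0: a→p1, b→p2, c→p1; p1: a→p2, b→p3, c→p3; p2: a→p2, b→p2, c→p2; p3: a→p4, b→p2, c→p4; p4: a→p5, b→p2, c→p5; p5: a→p6, b→p2, c→p2; p6: a→p2, b→p2, c→p2.
Converting the expression Q to a DFA (subset construction, then merging equivalent states) gives the minimal DFA with states {q0, q1, q2, q3}, start state q0, accepting states {q0} and transitions q0: a→q1, b→q2, c→q3; q1: a→q2, b→q2, c→q0; q2: a→q2, b→q2, c→q2; q3: a→q1, b→q2, c→q3.
Exploring the product automaton P × Q from the start pair (p0, q0), following both machines on each input symbol, reaches 19 state pairs: (p0, q0), (p1, q1), (p2, q2), (p1, q3), (p3, q2), (p3, q0), (p2, q1), (p3, q3), (p4, q2), (p4, q1), (p4, q3), (p2, q0), (p5, q2), (p5, q0), (p5, q1), (p5, q3), (p2, q3), (p6, q2), (p6, q1).
P accepts in {p6} and Q accepts in {q0}; no reachable pair has both components accepting, so no string drives both machines to acceptance simultaneously and L(P) ∩ L(Q) = ∅.
So no string is accepted by both, and the intersection is empty.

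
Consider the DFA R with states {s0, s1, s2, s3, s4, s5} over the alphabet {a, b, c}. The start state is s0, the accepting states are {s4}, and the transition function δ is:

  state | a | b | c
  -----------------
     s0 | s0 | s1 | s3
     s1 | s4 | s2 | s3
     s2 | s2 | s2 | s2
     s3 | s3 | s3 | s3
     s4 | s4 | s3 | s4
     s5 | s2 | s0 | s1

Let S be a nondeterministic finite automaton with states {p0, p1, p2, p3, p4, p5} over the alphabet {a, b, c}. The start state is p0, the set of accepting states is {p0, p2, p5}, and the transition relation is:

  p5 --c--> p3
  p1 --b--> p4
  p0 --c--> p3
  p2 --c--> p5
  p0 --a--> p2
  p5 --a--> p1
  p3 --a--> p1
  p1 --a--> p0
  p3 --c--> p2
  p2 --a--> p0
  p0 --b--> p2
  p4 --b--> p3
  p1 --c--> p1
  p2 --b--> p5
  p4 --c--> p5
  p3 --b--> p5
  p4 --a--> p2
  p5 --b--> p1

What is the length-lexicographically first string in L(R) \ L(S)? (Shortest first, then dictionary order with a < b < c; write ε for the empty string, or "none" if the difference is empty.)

aba

The string aba is accepted by R but not by S.
No shorter string lies in the difference, and aba is the lexicographically first length-3 string in L(R) \ L(S).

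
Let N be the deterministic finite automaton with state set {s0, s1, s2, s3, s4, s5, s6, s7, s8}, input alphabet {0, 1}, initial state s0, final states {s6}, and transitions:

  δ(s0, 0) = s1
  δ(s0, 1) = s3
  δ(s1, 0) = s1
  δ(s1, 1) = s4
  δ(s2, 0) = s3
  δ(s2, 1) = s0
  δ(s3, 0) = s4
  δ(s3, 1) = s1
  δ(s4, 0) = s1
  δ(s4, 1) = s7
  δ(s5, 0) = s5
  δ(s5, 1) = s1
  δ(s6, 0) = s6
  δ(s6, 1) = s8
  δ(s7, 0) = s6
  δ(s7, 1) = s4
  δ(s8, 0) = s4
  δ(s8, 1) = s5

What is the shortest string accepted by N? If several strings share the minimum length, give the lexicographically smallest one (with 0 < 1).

A breadth-first search from s0 reaches an accepting state first via the path s0 → s1 → s4 → s7 → s6 on input 0110.
No string of length < 4 is accepted (BFS exhausts all shorter strings without reaching an accepting state), and 0110 is the lexicographically least accepting string of length 4.

0110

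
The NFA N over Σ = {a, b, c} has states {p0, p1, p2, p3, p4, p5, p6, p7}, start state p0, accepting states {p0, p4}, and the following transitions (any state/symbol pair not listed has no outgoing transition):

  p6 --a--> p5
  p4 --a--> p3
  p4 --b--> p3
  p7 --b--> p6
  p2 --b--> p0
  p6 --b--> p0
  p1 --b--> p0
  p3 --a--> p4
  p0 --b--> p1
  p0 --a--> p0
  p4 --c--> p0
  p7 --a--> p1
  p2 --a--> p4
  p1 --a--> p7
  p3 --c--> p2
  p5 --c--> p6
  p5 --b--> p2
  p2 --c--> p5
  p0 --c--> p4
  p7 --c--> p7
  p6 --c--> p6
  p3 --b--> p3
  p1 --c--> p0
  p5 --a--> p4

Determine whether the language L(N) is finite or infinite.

infinite

State p0 is reachable from the start and can reach an accepting state, and it lies on the cycle p0 → p0.
Traversing that cycle any number of times yields accepted strings of unbounded length, so the language is infinite.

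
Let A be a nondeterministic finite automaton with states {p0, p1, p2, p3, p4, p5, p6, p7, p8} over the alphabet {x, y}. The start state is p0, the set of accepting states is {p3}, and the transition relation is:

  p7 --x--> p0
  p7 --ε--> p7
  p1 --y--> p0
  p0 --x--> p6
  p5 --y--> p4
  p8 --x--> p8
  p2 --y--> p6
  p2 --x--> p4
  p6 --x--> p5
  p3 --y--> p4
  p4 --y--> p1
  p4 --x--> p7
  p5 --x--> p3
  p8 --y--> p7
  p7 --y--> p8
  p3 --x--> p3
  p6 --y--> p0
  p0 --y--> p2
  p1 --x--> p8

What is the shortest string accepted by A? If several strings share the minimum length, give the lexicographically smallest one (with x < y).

xxx

A breadth-first search from p0 reaches an accepting state first via the path p0 → p6 → p5 → p3 on input xxx.
No string of length < 3 is accepted (BFS exhausts all shorter strings without reaching an accepting state), and xxx is the lexicographically least accepting string of length 3.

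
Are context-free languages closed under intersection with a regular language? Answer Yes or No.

Run a PDA for the context-free language and a DFA for the regular one in parallel (product of finite controls, the PDA's stack unchanged, the DFA advancing only on input moves); the product PDA accepts exactly the intersection. (Intersection of two CFLs, by contrast, can fail to be context-free.)
So the context-free languages are closed under intersection with a regular language.

Yes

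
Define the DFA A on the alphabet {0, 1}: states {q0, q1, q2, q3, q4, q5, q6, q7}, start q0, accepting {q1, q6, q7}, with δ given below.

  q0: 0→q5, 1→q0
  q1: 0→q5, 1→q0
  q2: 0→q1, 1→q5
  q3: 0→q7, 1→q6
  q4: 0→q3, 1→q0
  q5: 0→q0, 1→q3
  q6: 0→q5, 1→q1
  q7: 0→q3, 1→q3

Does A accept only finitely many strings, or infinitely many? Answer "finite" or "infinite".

infinite

State q0 is reachable from the start and can reach an accepting state, and it lies on the cycle q0 → q0.
Traversing that cycle any number of times yields accepted strings of unbounded length, so the language is infinite.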